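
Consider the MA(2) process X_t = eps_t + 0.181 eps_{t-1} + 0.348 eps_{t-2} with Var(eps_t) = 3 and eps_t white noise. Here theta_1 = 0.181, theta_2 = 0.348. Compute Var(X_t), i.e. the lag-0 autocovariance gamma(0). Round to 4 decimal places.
\gamma(0) = 3.4616

For an MA(q) process X_t = eps_t + sum_i theta_i eps_{t-i} with
Var(eps_t) = sigma^2, the variance is
  gamma(0) = sigma^2 * (1 + sum_i theta_i^2).
  sum_i theta_i^2 = (0.181)^2 + (0.348)^2 = 0.032761 + 0.121104 = 0.153865.
  gamma(0) = 3 * (1 + 0.153865) = 3 * 1.153865 = 3.461595, which rounds to 3.4616.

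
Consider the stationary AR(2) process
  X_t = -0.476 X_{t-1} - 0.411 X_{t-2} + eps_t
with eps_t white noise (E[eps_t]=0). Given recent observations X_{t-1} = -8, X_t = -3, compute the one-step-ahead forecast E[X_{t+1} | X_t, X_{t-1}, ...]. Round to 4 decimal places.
E[X_{t+1} \mid \mathcal F_t] = 4.7160

For an AR(p) model X_t = c + sum_i phi_i X_{t-i} + eps_t, the
one-step-ahead conditional mean is
  E[X_{t+1} | X_t, ...] = c + sum_i phi_i X_{t+1-i}.
Substitute known values:
  E[X_{t+1} | ...] = (-0.476) * (-3) + (-0.411) * (-8)
                   = 4.7160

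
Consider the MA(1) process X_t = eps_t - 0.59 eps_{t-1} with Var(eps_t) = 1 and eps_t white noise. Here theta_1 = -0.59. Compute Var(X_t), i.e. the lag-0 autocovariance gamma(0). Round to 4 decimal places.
\gamma(0) = 1.3481

For an MA(q) process X_t = eps_t + sum_i theta_i eps_{t-i} with
Var(eps_t) = sigma^2, the variance is
  gamma(0) = sigma^2 * (1 + sum_i theta_i^2).
  sum_i theta_i^2 = (-0.59)^2 = 0.3481.
  gamma(0) = 1 * (1 + 0.3481) = 1 * 1.3481 = 1.3481.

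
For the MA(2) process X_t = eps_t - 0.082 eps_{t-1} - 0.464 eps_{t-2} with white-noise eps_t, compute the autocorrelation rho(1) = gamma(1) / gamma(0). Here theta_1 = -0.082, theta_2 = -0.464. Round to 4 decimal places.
\rho(1) = -0.0360

For an MA(q) process with theta_0 = 1, the autocovariance is
  gamma(k) = sigma^2 * sum_{i=0..q-k} theta_i * theta_{i+k},
and rho(k) = gamma(k) / gamma(0). Sigma^2 cancels.
  numerator   = (1)*(-0.082) + (-0.082)*(-0.464) = -0.043952.
  denominator = (1)^2 + (-0.082)^2 + (-0.464)^2 = 1.22202.
  rho(1) = -0.043952 / 1.22202 = -0.0360.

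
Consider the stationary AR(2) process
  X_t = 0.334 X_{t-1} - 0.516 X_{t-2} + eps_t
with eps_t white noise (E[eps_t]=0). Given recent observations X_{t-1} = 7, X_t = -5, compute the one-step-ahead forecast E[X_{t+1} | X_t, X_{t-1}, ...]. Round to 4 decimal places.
E[X_{t+1} \mid \mathcal F_t] = -5.2820

For an AR(p) model X_t = c + sum_i phi_i X_{t-i} + eps_t, the
one-step-ahead conditional mean is
  E[X_{t+1} | X_t, ...] = c + sum_i phi_i X_{t+1-i}.
Substitute known values:
  E[X_{t+1} | ...] = (0.334) * (-5) + (-0.516) * (7)
                   = -5.2820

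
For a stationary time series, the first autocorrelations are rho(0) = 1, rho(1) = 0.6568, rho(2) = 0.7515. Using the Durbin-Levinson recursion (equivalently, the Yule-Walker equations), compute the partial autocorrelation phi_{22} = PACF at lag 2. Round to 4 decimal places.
\phi_{22} = 0.5630

The PACF at lag k is phi_{kk}, the last component of the solution
to the Yule-Walker system G_k phi = r_k where
  (G_k)_{ij} = rho(|i - j|), (r_k)_i = rho(i), i,j = 1..k.
Equivalently, Durbin-Levinson gives phi_{kk} iteratively:
  phi_{11} = rho(1)
  phi_{kk} = [rho(k) - sum_{j=1..k-1} phi_{k-1,j} rho(k-j)]
            / [1 - sum_{j=1..k-1} phi_{k-1,j} rho(j)],
  phi_{k,j} = phi_{k-1,j} - phi_{kk} phi_{k-1,k-j},  j = 1..k-1.
Step k = 1:
  phi_11 = rho(1) = 0.6568.
Step k = 2:
  phi_22 = [rho(2) - phi_11 rho(1)] / [1 - phi_11 rho(1)] = [0.7515 - (0.6568)(0.6568)] / [1 - (0.6568)(0.6568)]
         = 0.32011376 / 0.56861376 = 0.563.
Therefore phi_{22} = 0.5630.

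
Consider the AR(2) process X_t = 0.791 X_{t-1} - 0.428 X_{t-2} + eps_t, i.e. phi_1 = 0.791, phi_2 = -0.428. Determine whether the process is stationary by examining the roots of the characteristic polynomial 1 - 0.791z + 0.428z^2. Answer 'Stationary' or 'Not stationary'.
\text{Stationary}

The AR(p) characteristic polynomial is P(z) = 1 - 0.791z + 0.428z^2.
Stationarity requires all roots to lie outside the unit circle, i.e. |z| > 1 for every root.
Set 1 + (-0.791) z + (0.428) z^2 = 0, i.e. a z^2 + b z + c = 0 with a = 0.428, b = -0.791, c = 1.
Discriminant D = b^2 - 4ac = (-0.791)^2 - 4*(0.428)*1 = 0.625681 - (1.712) = -1.086319.
D < 0, so the roots are the complex-conjugate pair z = (-b +/- i sqrt(-D)) / (2a) = 0.9241 +/- 1.2176i.
For a conjugate pair |z|^2 = z * conj(z) = (product of roots) = c/a = 1/(0.428) = 2.336449, so |z| = sqrt(2.336449) = 1.5285 for both roots.
Moduli of all roots: 1.5285, 1.5285.
All moduli strictly greater than 1? Yes.
Verdict: Stationary.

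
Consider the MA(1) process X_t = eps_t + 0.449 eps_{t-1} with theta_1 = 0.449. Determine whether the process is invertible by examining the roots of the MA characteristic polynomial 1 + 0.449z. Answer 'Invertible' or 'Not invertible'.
\text{Invertible}

The MA(q) characteristic polynomial is P(z) = 1 + 0.449z.
Invertibility requires all roots to lie outside the unit circle, i.e. |z| > 1 for every root.
This is linear in z: 1 + (0.449) z = 0  =>  z = -1/(0.449) = -2.227171,  |z| = 2.227171.
Moduli of all roots: 2.2272.
All moduli strictly greater than 1? Yes.
Verdict: Invertible.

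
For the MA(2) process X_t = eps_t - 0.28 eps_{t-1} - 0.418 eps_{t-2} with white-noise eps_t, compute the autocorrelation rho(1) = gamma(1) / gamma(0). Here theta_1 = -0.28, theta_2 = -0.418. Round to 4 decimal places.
\rho(1) = -0.1300

For an MA(q) process with theta_0 = 1, the autocovariance is
  gamma(k) = sigma^2 * sum_{i=0..q-k} theta_i * theta_{i+k},
and rho(k) = gamma(k) / gamma(0). Sigma^2 cancels.
  numerator   = (1)*(-0.28) + (-0.28)*(-0.418) = -0.16296.
  denominator = (1)^2 + (-0.28)^2 + (-0.418)^2 = 1.253124.
  rho(1) = -0.16296 / 1.253124 = -0.1300.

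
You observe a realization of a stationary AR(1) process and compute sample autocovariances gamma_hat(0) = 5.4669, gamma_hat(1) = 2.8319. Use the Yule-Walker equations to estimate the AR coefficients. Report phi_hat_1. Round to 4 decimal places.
\hat\phi_{1} = 0.5180

The Yule-Walker equations for an AR(p) process read, in matrix form,
  Gamma_p phi = r_p,   with   (Gamma_p)_{ij} = gamma(|i - j|),
                       (r_p)_i = gamma(i),   i,j = 1..p.
Substitute the sample gammas (Toeplitz matrix and right-hand side of size 1):
  Gamma_p = [[5.4669]]
  r_p     = [2.8319]
With p = 1 this is the single equation gamma(0) phi_1 = gamma(1):
  phi_hat_1 = gamma(1) / gamma(0) = 2.8319 / 5.4669 = 0.5180.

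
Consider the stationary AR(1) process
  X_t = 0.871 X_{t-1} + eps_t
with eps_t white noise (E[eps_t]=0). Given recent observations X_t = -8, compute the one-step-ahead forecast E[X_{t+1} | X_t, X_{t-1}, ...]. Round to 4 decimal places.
E[X_{t+1} \mid \mathcal F_t] = -6.9680

For an AR(p) model X_t = c + sum_i phi_i X_{t-i} + eps_t, the
one-step-ahead conditional mean is
  E[X_{t+1} | X_t, ...] = c + sum_i phi_i X_{t+1-i}.
Substitute known values:
  E[X_{t+1} | ...] = (0.871) * (-8)
                   = -6.9680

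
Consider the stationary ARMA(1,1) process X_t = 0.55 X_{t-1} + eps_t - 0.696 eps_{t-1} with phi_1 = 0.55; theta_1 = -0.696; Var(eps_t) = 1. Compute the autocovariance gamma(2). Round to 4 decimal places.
\gamma(2) = -0.0711

Multiply the model equation by X_{t-k} and take expectations. With theta_0 = psi_0 = 1 and psi_j the MA(infinity) weights, this gives
  gamma(k) - sum_i phi_i gamma(k-i) = c_k,
  c_k = sigma^2 * sum_{j=k..q} theta_j psi_{j-k}   (c_k = 0 for k > q),
using gamma(-m) = gamma(m).
psi-weights needed (psi_j = theta_j + sum_i phi_i psi_{j-i}):
  psi_1 = theta_1 + phi_1 = -0.696 + (0.55) = -0.146
Right-hand sides:
  c_0 = sigma^2 (1 + theta_1 psi_1) = 1 * (1 + (-0.696)(-0.146)) = 1 * 1.101616 = 1.101616
  c_1 = sigma^2 theta_1 = 1 * (-0.696) = -0.696
  c_2 = 0
Equations for k = 0 and k = 1 (AR order 1):
  gamma(0) = phi_1 gamma(1) + c_0
  gamma(1) = phi_1 gamma(0) + c_1
Substituting the second into the first: gamma(0) (1 - phi_1^2) = c_0 + phi_1 c_1, so
  gamma(0) = (c_0 + phi_1 c_1) / (1 - phi_1^2) = (1.101616 + (0.55)(-0.696)) / (1 - (0.55)^2) = 0.718816 / 0.6975 = 1.030561.
  gamma(1) = phi_1 gamma(0) + c_1 = (0.55)(1.030561) + (-0.696) = -0.129192.
For k = 2 (> q): gamma(2) = phi_1 gamma(1) = (0.55)(-0.129192) = -0.071055.
Therefore gamma(2) = -0.0711 (to 4 decimal places).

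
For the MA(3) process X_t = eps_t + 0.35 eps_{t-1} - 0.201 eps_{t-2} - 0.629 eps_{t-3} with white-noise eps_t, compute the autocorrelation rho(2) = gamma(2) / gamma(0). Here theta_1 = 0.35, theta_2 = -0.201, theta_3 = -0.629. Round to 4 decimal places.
\rho(2) = -0.2702

For an MA(q) process with theta_0 = 1, the autocovariance is
  gamma(k) = sigma^2 * sum_{i=0..q-k} theta_i * theta_{i+k},
and rho(k) = gamma(k) / gamma(0). Sigma^2 cancels.
  numerator   = (1)*(-0.201) + (0.35)*(-0.629) = -0.42115.
  denominator = (1)^2 + (0.35)^2 + (-0.201)^2 + (-0.629)^2 = 1.558542.
  rho(2) = -0.42115 / 1.558542 = -0.2702.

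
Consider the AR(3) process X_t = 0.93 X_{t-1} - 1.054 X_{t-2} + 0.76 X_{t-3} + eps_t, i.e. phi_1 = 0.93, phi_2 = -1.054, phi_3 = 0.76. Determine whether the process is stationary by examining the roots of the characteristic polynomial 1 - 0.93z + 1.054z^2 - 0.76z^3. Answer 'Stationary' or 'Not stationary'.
\text{Stationary}

The AR(p) characteristic polynomial is P(z) = 1 - 0.93z + 1.054z^2 - 0.76z^3.
Stationarity requires all roots to lie outside the unit circle, i.e. |z| > 1 for every root.
Degree 3: look for a simple real root z0 first, then factor out (1 - z/z0) and solve the remaining quadratic.
Testing z0 = 1.25: P(1.25) = 1 + (-0.93)(1.25) + (1.054)(1.25)^2 + (-0.76)(1.25)^3
  = 1 + (-1.1625) + (1.646875) + (-1.484375) = 0.  So z_0 = 1.25 is a root, |z_0| = 1.25.
Divide out the factor (1 - 0.8 z) = (1 - z/z0) (since 1/z0 = 0.8):
  P(z) = (1 - 0.8 z)(1 + (-0.13) z + (0.95) z^2)
  [check: z-coef -0.13 - (0.8) = -0.93; z^2-coef 0.95 - (0.8)(-0.13) = 1.054; z^3-coef -(0.8)(0.95) = -0.76.]
Remaining roots from the quadratic factor 1 + (-0.13) z + (0.95) z^2:
  Set 1 + (-0.13) z + (0.95) z^2 = 0, i.e. a z^2 + b z + c = 0 with a = 0.95, b = -0.13, c = 1.
  Discriminant D = b^2 - 4ac = (-0.13)^2 - 4*(0.95)*1 = 0.0169 - (3.8) = -3.7831.
  D < 0, so the roots are the complex-conjugate pair z = (-b +/- i sqrt(-D)) / (2a) = 0.0684 +/- 1.0237i.
  For a conjugate pair |z|^2 = z * conj(z) = (product of roots) = c/a = 1/(0.95) = 1.052632, so |z| = sqrt(1.052632) = 1.026 for both roots.
Moduli of all roots: 1.2500, 1.0260, 1.0260.
All moduli strictly greater than 1? Yes.
Verdict: Stationary.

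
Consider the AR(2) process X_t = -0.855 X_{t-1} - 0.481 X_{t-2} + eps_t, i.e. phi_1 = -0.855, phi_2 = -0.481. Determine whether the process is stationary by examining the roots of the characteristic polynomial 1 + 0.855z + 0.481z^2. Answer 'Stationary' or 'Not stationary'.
\text{Stationary}

The AR(p) characteristic polynomial is P(z) = 1 + 0.855z + 0.481z^2.
Stationarity requires all roots to lie outside the unit circle, i.e. |z| > 1 for every root.
Set 1 + (0.855) z + (0.481) z^2 = 0, i.e. a z^2 + b z + c = 0 with a = 0.481, b = 0.855, c = 1.
Discriminant D = b^2 - 4ac = (0.855)^2 - 4*(0.481)*1 = 0.731025 - (1.924) = -1.192975.
D < 0, so the roots are the complex-conjugate pair z = (-b +/- i sqrt(-D)) / (2a) = -0.8888 +/- 1.1354i.
For a conjugate pair |z|^2 = z * conj(z) = (product of roots) = c/a = 1/(0.481) = 2.079002, so |z| = sqrt(2.079002) = 1.4419 for both roots.
Moduli of all roots: 1.4419, 1.4419.
All moduli strictly greater than 1? Yes.
Verdict: Stationary.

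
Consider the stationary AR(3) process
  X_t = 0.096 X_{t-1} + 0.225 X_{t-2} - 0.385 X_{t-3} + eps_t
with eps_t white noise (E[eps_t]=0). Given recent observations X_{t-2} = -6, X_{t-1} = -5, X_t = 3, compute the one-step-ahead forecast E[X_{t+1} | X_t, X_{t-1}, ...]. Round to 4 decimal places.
E[X_{t+1} \mid \mathcal F_t] = 1.4730

For an AR(p) model X_t = c + sum_i phi_i X_{t-i} + eps_t, the
one-step-ahead conditional mean is
  E[X_{t+1} | X_t, ...] = c + sum_i phi_i X_{t+1-i}.
Substitute known values:
  E[X_{t+1} | ...] = (0.096) * (3) + (0.225) * (-5) + (-0.385) * (-6)
                   = 1.4730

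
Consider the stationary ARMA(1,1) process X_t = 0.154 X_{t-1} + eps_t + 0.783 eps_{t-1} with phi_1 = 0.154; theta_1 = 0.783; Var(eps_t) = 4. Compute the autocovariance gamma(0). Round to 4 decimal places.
\gamma(0) = 7.5972

Multiply the model equation by X_{t-k} and take expectations. With theta_0 = psi_0 = 1 and psi_j the MA(infinity) weights, this gives
  gamma(k) - sum_i phi_i gamma(k-i) = c_k,
  c_k = sigma^2 * sum_{j=k..q} theta_j psi_{j-k}   (c_k = 0 for k > q),
using gamma(-m) = gamma(m).
psi-weights needed (psi_j = theta_j + sum_i phi_i psi_{j-i}):
  psi_1 = theta_1 + phi_1 = 0.783 + (0.154) = 0.937
Right-hand sides:
  c_0 = sigma^2 (1 + theta_1 psi_1) = 4 * (1 + (0.783)(0.937)) = 4 * 1.733671 = 6.934684
  c_1 = sigma^2 theta_1 = 4 * (0.783) = 3.132
  c_2 = 0
Equations for k = 0 and k = 1 (AR order 1):
  gamma(0) = phi_1 gamma(1) + c_0
  gamma(1) = phi_1 gamma(0) + c_1
Substituting the second into the first: gamma(0) (1 - phi_1^2) = c_0 + phi_1 c_1, so
  gamma(0) = (c_0 + phi_1 c_1) / (1 - phi_1^2) = (6.934684 + (0.154)(3.132)) / (1 - (0.154)^2) = 7.417012 / 0.976284 = 7.597187.
Therefore gamma(0) = 7.5972 (to 4 decimal places).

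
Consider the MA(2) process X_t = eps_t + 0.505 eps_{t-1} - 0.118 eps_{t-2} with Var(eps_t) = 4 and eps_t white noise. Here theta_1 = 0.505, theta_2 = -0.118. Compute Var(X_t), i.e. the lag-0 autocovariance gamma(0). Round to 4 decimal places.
\gamma(0) = 5.0758

For an MA(q) process X_t = eps_t + sum_i theta_i eps_{t-i} with
Var(eps_t) = sigma^2, the variance is
  gamma(0) = sigma^2 * (1 + sum_i theta_i^2).
  sum_i theta_i^2 = (0.505)^2 + (-0.118)^2 = 0.255025 + 0.013924 = 0.268949.
  gamma(0) = 4 * (1 + 0.268949) = 4 * 1.268949 = 5.075796, which rounds to 5.0758.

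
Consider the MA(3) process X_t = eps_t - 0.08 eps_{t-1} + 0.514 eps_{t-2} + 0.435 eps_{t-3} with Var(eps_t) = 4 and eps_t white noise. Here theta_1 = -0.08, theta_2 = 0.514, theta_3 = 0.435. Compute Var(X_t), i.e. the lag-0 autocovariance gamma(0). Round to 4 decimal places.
\gamma(0) = 5.8393

For an MA(q) process X_t = eps_t + sum_i theta_i eps_{t-i} with
Var(eps_t) = sigma^2, the variance is
  gamma(0) = sigma^2 * (1 + sum_i theta_i^2).
  sum_i theta_i^2 = (-0.08)^2 + (0.514)^2 + (0.435)^2 = 0.0064 + 0.264196 + 0.189225 = 0.459821.
  gamma(0) = 4 * (1 + 0.459821) = 4 * 1.459821 = 5.839284, which rounds to 5.8393.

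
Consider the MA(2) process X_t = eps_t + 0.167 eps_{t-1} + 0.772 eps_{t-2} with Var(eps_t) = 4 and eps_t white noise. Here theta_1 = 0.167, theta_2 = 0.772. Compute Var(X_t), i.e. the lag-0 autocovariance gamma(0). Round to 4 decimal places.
\gamma(0) = 6.4955

For an MA(q) process X_t = eps_t + sum_i theta_i eps_{t-i} with
Var(eps_t) = sigma^2, the variance is
  gamma(0) = sigma^2 * (1 + sum_i theta_i^2).
  sum_i theta_i^2 = (0.167)^2 + (0.772)^2 = 0.027889 + 0.595984 = 0.623873.
  gamma(0) = 4 * (1 + 0.623873) = 4 * 1.623873 = 6.495492, which rounds to 6.4955.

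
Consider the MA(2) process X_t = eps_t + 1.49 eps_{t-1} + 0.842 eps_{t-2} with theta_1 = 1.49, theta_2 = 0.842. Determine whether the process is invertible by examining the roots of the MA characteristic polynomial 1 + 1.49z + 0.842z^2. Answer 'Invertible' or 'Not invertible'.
\text{Invertible}

The MA(q) characteristic polynomial is P(z) = 1 + 1.49z + 0.842z^2.
Invertibility requires all roots to lie outside the unit circle, i.e. |z| > 1 for every root.
Set 1 + (1.49) z + (0.842) z^2 = 0, i.e. a z^2 + b z + c = 0 with a = 0.842, b = 1.49, c = 1.
Discriminant D = b^2 - 4ac = (1.49)^2 - 4*(0.842)*1 = 2.2201 - (3.368) = -1.1479.
D < 0, so the roots are the complex-conjugate pair z = (-b +/- i sqrt(-D)) / (2a) = -0.8848 +/- 0.6362i.
For a conjugate pair |z|^2 = z * conj(z) = (product of roots) = c/a = 1/(0.842) = 1.187648, so |z| = sqrt(1.187648) = 1.0898 for both roots.
Moduli of all roots: 1.0898, 1.0898.
All moduli strictly greater than 1? Yes.
Verdict: Invertible.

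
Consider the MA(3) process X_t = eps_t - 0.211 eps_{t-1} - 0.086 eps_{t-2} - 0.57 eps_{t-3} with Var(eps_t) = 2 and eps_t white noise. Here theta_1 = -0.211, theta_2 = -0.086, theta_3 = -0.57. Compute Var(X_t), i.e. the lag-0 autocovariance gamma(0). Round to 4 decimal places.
\gamma(0) = 2.7536

For an MA(q) process X_t = eps_t + sum_i theta_i eps_{t-i} with
Var(eps_t) = sigma^2, the variance is
  gamma(0) = sigma^2 * (1 + sum_i theta_i^2).
  sum_i theta_i^2 = (-0.211)^2 + (-0.086)^2 + (-0.57)^2 = 0.044521 + 0.007396 + 0.3249 = 0.376817.
  gamma(0) = 2 * (1 + 0.376817) = 2 * 1.376817 = 2.753634, which rounds to 2.7536.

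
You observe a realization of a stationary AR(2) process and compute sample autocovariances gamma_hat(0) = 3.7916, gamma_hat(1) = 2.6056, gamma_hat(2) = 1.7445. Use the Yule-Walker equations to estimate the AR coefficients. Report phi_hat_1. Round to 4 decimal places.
\hat\phi_{1} = 0.7030

The Yule-Walker equations for an AR(p) process read, in matrix form,
  Gamma_p phi = r_p,   with   (Gamma_p)_{ij} = gamma(|i - j|),
                       (r_p)_i = gamma(i),   i,j = 1..p.
Substitute the sample gammas (Toeplitz matrix and right-hand side of size 2):
  Gamma_p = [[3.7916, 2.6056], [2.6056, 3.7916]]
  r_p     = [2.6056, 1.7445]
Written out:
  3.7916 phi_1 + 2.6056 phi_2 = 2.6056
  2.6056 phi_1 + 3.7916 phi_2 = 1.7445
Solve by Cramer's rule:
  det = gamma(0)^2 - gamma(1)^2 = (3.7916)^2 - (2.6056)^2 = 14.37623056 - 6.78915136 = 7.5870792
  phi_hat_1 = [gamma(1) gamma(0) - gamma(1) gamma(2)] / det = [(2.6056)(3.7916) - (2.6056)(1.7445)] / 7.5870792 = 5.33392376 / 7.5870792 = 0.703
  phi_hat_2 = [gamma(0) gamma(2) - gamma(1)^2] / det = [(3.7916)(1.7445) - (2.6056)^2] / 7.5870792 = -0.17470516 / 7.5870792 = -0.023
So phi_hat = [0.7030, -0.0230].
Therefore phi_hat_1 = 0.7030.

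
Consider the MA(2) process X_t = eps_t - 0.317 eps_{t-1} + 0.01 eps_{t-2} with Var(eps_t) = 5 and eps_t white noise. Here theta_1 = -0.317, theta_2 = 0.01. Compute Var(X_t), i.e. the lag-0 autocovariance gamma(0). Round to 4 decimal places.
\gamma(0) = 5.5029

For an MA(q) process X_t = eps_t + sum_i theta_i eps_{t-i} with
Var(eps_t) = sigma^2, the variance is
  gamma(0) = sigma^2 * (1 + sum_i theta_i^2).
  sum_i theta_i^2 = (-0.317)^2 + (0.01)^2 = 0.100489 + 0.0001 = 0.100589.
  gamma(0) = 5 * (1 + 0.100589) = 5 * 1.100589 = 5.502945, which rounds to 5.5029.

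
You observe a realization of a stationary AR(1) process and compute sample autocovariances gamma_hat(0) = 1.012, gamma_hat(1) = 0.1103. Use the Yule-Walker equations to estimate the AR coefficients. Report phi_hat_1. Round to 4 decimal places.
\hat\phi_{1} = 0.1090

The Yule-Walker equations for an AR(p) process read, in matrix form,
  Gamma_p phi = r_p,   with   (Gamma_p)_{ij} = gamma(|i - j|),
                       (r_p)_i = gamma(i),   i,j = 1..p.
Substitute the sample gammas (Toeplitz matrix and right-hand side of size 1):
  Gamma_p = [[1.012]]
  r_p     = [0.1103]
With p = 1 this is the single equation gamma(0) phi_1 = gamma(1):
  phi_hat_1 = gamma(1) / gamma(0) = 0.1103 / 1.012 = 0.1090.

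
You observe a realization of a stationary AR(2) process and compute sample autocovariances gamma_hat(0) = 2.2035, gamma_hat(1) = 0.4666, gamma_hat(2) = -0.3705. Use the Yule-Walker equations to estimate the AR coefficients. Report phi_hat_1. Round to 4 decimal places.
\hat\phi_{1} = 0.2590

The Yule-Walker equations for an AR(p) process read, in matrix form,
  Gamma_p phi = r_p,   with   (Gamma_p)_{ij} = gamma(|i - j|),
                       (r_p)_i = gamma(i),   i,j = 1..p.
Substitute the sample gammas (Toeplitz matrix and right-hand side of size 2):
  Gamma_p = [[2.2035, 0.4666], [0.4666, 2.2035]]
  r_p     = [0.4666, -0.3705]
Written out:
  2.2035 phi_1 + 0.4666 phi_2 = 0.4666
  0.4666 phi_1 + 2.2035 phi_2 = -0.3705
Solve by Cramer's rule:
  det = gamma(0)^2 - gamma(1)^2 = (2.2035)^2 - (0.4666)^2 = 4.85541225 - 0.21771556 = 4.63769669
  phi_hat_1 = [gamma(1) gamma(0) - gamma(1) gamma(2)] / det = [(0.4666)(2.2035) - (0.4666)(-0.3705)] / 4.63769669 = 1.2010284 / 4.63769669 = 0.259
  phi_hat_2 = [gamma(0) gamma(2) - gamma(1)^2] / det = [(2.2035)(-0.3705) - (0.4666)^2] / 4.63769669 = -1.03411231 / 4.63769669 = -0.223
So phi_hat = [0.2590, -0.2230].
Therefore phi_hat_1 = 0.2590.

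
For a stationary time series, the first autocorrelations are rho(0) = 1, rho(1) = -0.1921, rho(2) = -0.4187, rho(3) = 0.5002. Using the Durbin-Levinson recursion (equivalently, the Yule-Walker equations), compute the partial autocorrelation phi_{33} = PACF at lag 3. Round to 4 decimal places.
\phi_{33} = 0.3891

The PACF at lag k is phi_{kk}, the last component of the solution
to the Yule-Walker system G_k phi = r_k where
  (G_k)_{ij} = rho(|i - j|), (r_k)_i = rho(i), i,j = 1..k.
Equivalently, Durbin-Levinson gives phi_{kk} iteratively:
  phi_{11} = rho(1)
  phi_{kk} = [rho(k) - sum_{j=1..k-1} phi_{k-1,j} rho(k-j)]
            / [1 - sum_{j=1..k-1} phi_{k-1,j} rho(j)],
  phi_{k,j} = phi_{k-1,j} - phi_{kk} phi_{k-1,k-j},  j = 1..k-1.
Step k = 1:
  phi_11 = rho(1) = -0.1921.
Step k = 2:
  phi_22 = [rho(2) - phi_11 rho(1)] / [1 - phi_11 rho(1)] = [-0.4187 - (-0.1921)(-0.1921)] / [1 - (-0.1921)(-0.1921)]
         = -0.45560241 / 0.96309759 = -0.473059.
  Update: phi_21 = phi_11 - phi_22 phi_11 = -0.1921 - (-0.473059)(-0.1921) = -0.282975.
Step k = 3:
  phi_33 = [rho(3) - phi_21 rho(2) - phi_22 rho(1)] / [1 - phi_21 rho(1) - phi_22 rho(2)]
    numerator   = 0.5002 - (-0.282975)(-0.4187) - (-0.473059)(-0.1921) = 0.29084377
    denominator = 1 - (-0.282975)(-0.1921) - (-0.473059)(-0.4187) = 0.74757057
  phi_33 = 0.29084377 / 0.74757057 = 0.3891.
Therefore phi_{33} = 0.3891.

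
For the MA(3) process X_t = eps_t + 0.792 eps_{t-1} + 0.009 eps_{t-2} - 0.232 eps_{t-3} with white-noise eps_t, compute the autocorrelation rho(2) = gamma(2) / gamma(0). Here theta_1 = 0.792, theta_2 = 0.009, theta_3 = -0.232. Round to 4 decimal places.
\rho(2) = -0.1039

For an MA(q) process with theta_0 = 1, the autocovariance is
  gamma(k) = sigma^2 * sum_{i=0..q-k} theta_i * theta_{i+k},
and rho(k) = gamma(k) / gamma(0). Sigma^2 cancels.
  numerator   = (1)*(0.009) + (0.792)*(-0.232) = -0.174744.
  denominator = (1)^2 + (0.792)^2 + (0.009)^2 + (-0.232)^2 = 1.681169.
  rho(2) = -0.174744 / 1.681169 = -0.1039.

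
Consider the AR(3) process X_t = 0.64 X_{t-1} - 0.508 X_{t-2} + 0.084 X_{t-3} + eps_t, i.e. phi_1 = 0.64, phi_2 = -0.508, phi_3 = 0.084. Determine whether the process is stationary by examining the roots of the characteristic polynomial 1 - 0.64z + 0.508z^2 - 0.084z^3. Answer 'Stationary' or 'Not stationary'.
\text{Stationary}

The AR(p) characteristic polynomial is P(z) = 1 - 0.64z + 0.508z^2 - 0.084z^3.
Stationarity requires all roots to lie outside the unit circle, i.e. |z| > 1 for every root.
Degree 3: look for a simple real root z0 first, then factor out (1 - z/z0) and solve the remaining quadratic.
Testing z0 = 5: P(5) = 1 + (-0.64)(5) + (0.508)(5)^2 + (-0.084)(5)^3
  = 1 + (-3.2) + (12.7) + (-10.5) = 0.  So z_0 = 5 is a root, |z_0| = 5.
Divide out the factor (1 - 0.2 z) = (1 - z/z0) (since 1/z0 = 0.2):
  P(z) = (1 - 0.2 z)(1 + (-0.44) z + (0.42) z^2)
  [check: z-coef -0.44 - (0.2) = -0.64; z^2-coef 0.42 - (0.2)(-0.44) = 0.508; z^3-coef -(0.2)(0.42) = -0.084.]
Remaining roots from the quadratic factor 1 + (-0.44) z + (0.42) z^2:
  Set 1 + (-0.44) z + (0.42) z^2 = 0, i.e. a z^2 + b z + c = 0 with a = 0.42, b = -0.44, c = 1.
  Discriminant D = b^2 - 4ac = (-0.44)^2 - 4*(0.42)*1 = 0.1936 - (1.68) = -1.4864.
  D < 0, so the roots are the complex-conjugate pair z = (-b +/- i sqrt(-D)) / (2a) = 0.5238 +/- 1.4514i.
  For a conjugate pair |z|^2 = z * conj(z) = (product of roots) = c/a = 1/(0.42) = 2.380952, so |z| = sqrt(2.380952) = 1.543 for both roots.
Moduli of all roots: 5.0000, 1.5430, 1.5430.
All moduli strictly greater than 1? Yes.
Verdict: Stationary.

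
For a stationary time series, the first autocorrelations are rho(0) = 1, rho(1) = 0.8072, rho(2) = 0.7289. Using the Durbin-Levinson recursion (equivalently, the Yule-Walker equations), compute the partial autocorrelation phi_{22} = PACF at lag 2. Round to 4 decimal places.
\phi_{22} = 0.2219

The PACF at lag k is phi_{kk}, the last component of the solution
to the Yule-Walker system G_k phi = r_k where
  (G_k)_{ij} = rho(|i - j|), (r_k)_i = rho(i), i,j = 1..k.
Equivalently, Durbin-Levinson gives phi_{kk} iteratively:
  phi_{11} = rho(1)
  phi_{kk} = [rho(k) - sum_{j=1..k-1} phi_{k-1,j} rho(k-j)]
            / [1 - sum_{j=1..k-1} phi_{k-1,j} rho(j)],
  phi_{k,j} = phi_{k-1,j} - phi_{kk} phi_{k-1,k-j},  j = 1..k-1.
Step k = 1:
  phi_11 = rho(1) = 0.8072.
Step k = 2:
  phi_22 = [rho(2) - phi_11 rho(1)] / [1 - phi_11 rho(1)] = [0.7289 - (0.8072)(0.8072)] / [1 - (0.8072)(0.8072)]
         = 0.07732816 / 0.34842816 = 0.2219.
Therefore phi_{22} = 0.2219.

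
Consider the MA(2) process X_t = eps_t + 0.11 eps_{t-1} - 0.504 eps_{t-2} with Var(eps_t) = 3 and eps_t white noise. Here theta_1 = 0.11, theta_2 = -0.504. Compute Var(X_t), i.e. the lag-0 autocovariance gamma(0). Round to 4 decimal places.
\gamma(0) = 3.7983

For an MA(q) process X_t = eps_t + sum_i theta_i eps_{t-i} with
Var(eps_t) = sigma^2, the variance is
  gamma(0) = sigma^2 * (1 + sum_i theta_i^2).
  sum_i theta_i^2 = (0.11)^2 + (-0.504)^2 = 0.0121 + 0.254016 = 0.266116.
  gamma(0) = 3 * (1 + 0.266116) = 3 * 1.266116 = 3.798348, which rounds to 3.7983.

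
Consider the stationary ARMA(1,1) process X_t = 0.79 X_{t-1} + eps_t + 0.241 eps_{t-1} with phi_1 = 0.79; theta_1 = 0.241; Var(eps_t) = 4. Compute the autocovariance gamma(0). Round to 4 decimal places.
\gamma(0) = 15.3111

Multiply the model equation by X_{t-k} and take expectations. With theta_0 = psi_0 = 1 and psi_j the MA(infinity) weights, this gives
  gamma(k) - sum_i phi_i gamma(k-i) = c_k,
  c_k = sigma^2 * sum_{j=k..q} theta_j psi_{j-k}   (c_k = 0 for k > q),
using gamma(-m) = gamma(m).
psi-weights needed (psi_j = theta_j + sum_i phi_i psi_{j-i}):
  psi_1 = theta_1 + phi_1 = 0.241 + (0.79) = 1.031
Right-hand sides:
  c_0 = sigma^2 (1 + theta_1 psi_1) = 4 * (1 + (0.241)(1.031)) = 4 * 1.248471 = 4.993884
  c_1 = sigma^2 theta_1 = 4 * (0.241) = 0.964
  c_2 = 0
Equations for k = 0 and k = 1 (AR order 1):
  gamma(0) = phi_1 gamma(1) + c_0
  gamma(1) = phi_1 gamma(0) + c_1
Substituting the second into the first: gamma(0) (1 - phi_1^2) = c_0 + phi_1 c_1, so
  gamma(0) = (c_0 + phi_1 c_1) / (1 - phi_1^2) = (4.993884 + (0.79)(0.964)) / (1 - (0.79)^2) = 5.755444 / 0.3759 = 15.311104.
Therefore gamma(0) = 15.3111 (to 4 decimal places).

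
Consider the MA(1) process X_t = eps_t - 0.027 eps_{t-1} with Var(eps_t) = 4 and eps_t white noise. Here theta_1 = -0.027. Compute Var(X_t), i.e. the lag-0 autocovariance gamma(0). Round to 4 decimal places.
\gamma(0) = 4.0029

For an MA(q) process X_t = eps_t + sum_i theta_i eps_{t-i} with
Var(eps_t) = sigma^2, the variance is
  gamma(0) = sigma^2 * (1 + sum_i theta_i^2).
  sum_i theta_i^2 = (-0.027)^2 = 0.000729.
  gamma(0) = 4 * (1 + 0.000729) = 4 * 1.000729 = 4.002916, which rounds to 4.0029.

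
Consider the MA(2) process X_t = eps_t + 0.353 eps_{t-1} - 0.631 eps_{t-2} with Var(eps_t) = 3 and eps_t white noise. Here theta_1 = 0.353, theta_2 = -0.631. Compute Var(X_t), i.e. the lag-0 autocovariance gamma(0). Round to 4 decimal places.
\gamma(0) = 4.5683

For an MA(q) process X_t = eps_t + sum_i theta_i eps_{t-i} with
Var(eps_t) = sigma^2, the variance is
  gamma(0) = sigma^2 * (1 + sum_i theta_i^2).
  sum_i theta_i^2 = (0.353)^2 + (-0.631)^2 = 0.124609 + 0.398161 = 0.52277.
  gamma(0) = 3 * (1 + 0.52277) = 3 * 1.52277 = 4.56831, which rounds to 4.5683.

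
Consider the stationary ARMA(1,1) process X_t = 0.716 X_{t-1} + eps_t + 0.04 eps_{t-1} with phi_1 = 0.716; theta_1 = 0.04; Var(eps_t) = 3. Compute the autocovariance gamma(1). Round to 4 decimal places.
\gamma(1) = 4.7871

Multiply the model equation by X_{t-k} and take expectations. With theta_0 = psi_0 = 1 and psi_j the MA(infinity) weights, this gives
  gamma(k) - sum_i phi_i gamma(k-i) = c_k,
  c_k = sigma^2 * sum_{j=k..q} theta_j psi_{j-k}   (c_k = 0 for k > q),
using gamma(-m) = gamma(m).
psi-weights needed (psi_j = theta_j + sum_i phi_i psi_{j-i}):
  psi_1 = theta_1 + phi_1 = 0.04 + (0.716) = 0.756
Right-hand sides:
  c_0 = sigma^2 (1 + theta_1 psi_1) = 3 * (1 + (0.04)(0.756)) = 3 * 1.03024 = 3.09072
  c_1 = sigma^2 theta_1 = 3 * (0.04) = 0.12
  c_2 = 0
Equations for k = 0 and k = 1 (AR order 1):
  gamma(0) = phi_1 gamma(1) + c_0
  gamma(1) = phi_1 gamma(0) + c_1
Substituting the second into the first: gamma(0) (1 - phi_1^2) = c_0 + phi_1 c_1, so
  gamma(0) = (c_0 + phi_1 c_1) / (1 - phi_1^2) = (3.09072 + (0.716)(0.12)) / (1 - (0.716)^2) = 3.17664 / 0.487344 = 6.51827.
  gamma(1) = phi_1 gamma(0) + c_1 = (0.716)(6.51827) + (0.12) = 4.787082.
Therefore gamma(1) = 4.7871 (to 4 decimal places).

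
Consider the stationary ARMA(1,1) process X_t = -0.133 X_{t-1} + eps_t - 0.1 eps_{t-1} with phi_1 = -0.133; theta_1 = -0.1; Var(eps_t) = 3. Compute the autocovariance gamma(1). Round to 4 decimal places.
\gamma(1) = -0.7211

Multiply the model equation by X_{t-k} and take expectations. With theta_0 = psi_0 = 1 and psi_j the MA(infinity) weights, this gives
  gamma(k) - sum_i phi_i gamma(k-i) = c_k,
  c_k = sigma^2 * sum_{j=k..q} theta_j psi_{j-k}   (c_k = 0 for k > q),
using gamma(-m) = gamma(m).
psi-weights needed (psi_j = theta_j + sum_i phi_i psi_{j-i}):
  psi_1 = theta_1 + phi_1 = -0.1 + (-0.133) = -0.233
Right-hand sides:
  c_0 = sigma^2 (1 + theta_1 psi_1) = 3 * (1 + (-0.1)(-0.233)) = 3 * 1.0233 = 3.0699
  c_1 = sigma^2 theta_1 = 3 * (-0.1) = -0.3
  c_2 = 0
Equations for k = 0 and k = 1 (AR order 1):
  gamma(0) = phi_1 gamma(1) + c_0
  gamma(1) = phi_1 gamma(0) + c_1
Substituting the second into the first: gamma(0) (1 - phi_1^2) = c_0 + phi_1 c_1, so
  gamma(0) = (c_0 + phi_1 c_1) / (1 - phi_1^2) = (3.0699 + (-0.133)(-0.3)) / (1 - (-0.133)^2) = 3.1098 / 0.982311 = 3.1658.
  gamma(1) = phi_1 gamma(0) + c_1 = (-0.133)(3.1658) + (-0.3) = -0.721051.
Therefore gamma(1) = -0.7211 (to 4 decimal places).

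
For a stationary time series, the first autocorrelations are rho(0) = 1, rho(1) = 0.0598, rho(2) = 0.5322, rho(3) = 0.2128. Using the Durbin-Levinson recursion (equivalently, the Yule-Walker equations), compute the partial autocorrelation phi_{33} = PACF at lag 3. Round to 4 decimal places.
\phi_{33} = 0.2320

The PACF at lag k is phi_{kk}, the last component of the solution
to the Yule-Walker system G_k phi = r_k where
  (G_k)_{ij} = rho(|i - j|), (r_k)_i = rho(i), i,j = 1..k.
Equivalently, Durbin-Levinson gives phi_{kk} iteratively:
  phi_{11} = rho(1)
  phi_{kk} = [rho(k) - sum_{j=1..k-1} phi_{k-1,j} rho(k-j)]
            / [1 - sum_{j=1..k-1} phi_{k-1,j} rho(j)],
  phi_{k,j} = phi_{k-1,j} - phi_{kk} phi_{k-1,k-j},  j = 1..k-1.
Step k = 1:
  phi_11 = rho(1) = 0.0598.
Step k = 2:
  phi_22 = [rho(2) - phi_11 rho(1)] / [1 - phi_11 rho(1)] = [0.5322 - (0.0598)(0.0598)] / [1 - (0.0598)(0.0598)]
         = 0.52862396 / 0.99642396 = 0.530521.
  Update: phi_21 = phi_11 - phi_22 phi_11 = 0.0598 - (0.530521)(0.0598) = 0.028075.
Step k = 3:
  phi_33 = [rho(3) - phi_21 rho(2) - phi_22 rho(1)] / [1 - phi_21 rho(1) - phi_22 rho(2)]
    numerator   = 0.2128 - (0.028075)(0.5322) - (0.530521)(0.0598) = 0.16613341
    denominator = 1 - (0.028075)(0.0598) - (0.530521)(0.5322) = 0.71597778
  phi_33 = 0.16613341 / 0.71597778 = 0.232.
Therefore phi_{33} = 0.2320.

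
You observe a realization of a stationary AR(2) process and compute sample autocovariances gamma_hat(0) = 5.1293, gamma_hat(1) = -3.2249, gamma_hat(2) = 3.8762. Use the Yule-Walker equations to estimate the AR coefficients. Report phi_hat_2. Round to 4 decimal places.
\hat\phi_{2} = 0.5960

The Yule-Walker equations for an AR(p) process read, in matrix form,
  Gamma_p phi = r_p,   with   (Gamma_p)_{ij} = gamma(|i - j|),
                       (r_p)_i = gamma(i),   i,j = 1..p.
Substitute the sample gammas (Toeplitz matrix and right-hand side of size 2):
  Gamma_p = [[5.1293, -3.2249], [-3.2249, 5.1293]]
  r_p     = [-3.2249, 3.8762]
Written out:
  5.1293 phi_1 - 3.2249 phi_2 = -3.2249
  -3.2249 phi_1 + 5.1293 phi_2 = 3.8762
Solve by Cramer's rule:
  det = gamma(0)^2 - gamma(1)^2 = (5.1293)^2 - (-3.2249)^2 = 26.30971849 - 10.39998001 = 15.90973848
  phi_hat_1 = [gamma(1) gamma(0) - gamma(1) gamma(2)] / det = [(-3.2249)(5.1293) - (-3.2249)(3.8762)] / 15.90973848 = -4.04112219 / 15.90973848 = -0.254
  phi_hat_2 = [gamma(0) gamma(2) - gamma(1)^2] / det = [(5.1293)(3.8762) - (-3.2249)^2] / 15.90973848 = 9.48221265 / 15.90973848 = 0.596
So phi_hat = [-0.2540, 0.5960].
Therefore phi_hat_2 = 0.5960.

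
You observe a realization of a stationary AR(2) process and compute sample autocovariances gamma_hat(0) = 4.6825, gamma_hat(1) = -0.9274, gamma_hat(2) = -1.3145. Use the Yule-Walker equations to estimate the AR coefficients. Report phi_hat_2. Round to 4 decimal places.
\hat\phi_{2} = -0.3330

The Yule-Walker equations for an AR(p) process read, in matrix form,
  Gamma_p phi = r_p,   with   (Gamma_p)_{ij} = gamma(|i - j|),
                       (r_p)_i = gamma(i),   i,j = 1..p.
Substitute the sample gammas (Toeplitz matrix and right-hand side of size 2):
  Gamma_p = [[4.6825, -0.9274], [-0.9274, 4.6825]]
  r_p     = [-0.9274, -1.3145]
Written out:
  4.6825 phi_1 - 0.9274 phi_2 = -0.9274
  -0.9274 phi_1 + 4.6825 phi_2 = -1.3145
Solve by Cramer's rule:
  det = gamma(0)^2 - gamma(1)^2 = (4.6825)^2 - (-0.9274)^2 = 21.92580625 - 0.86007076 = 21.06573549
  phi_hat_1 = [gamma(1) gamma(0) - gamma(1) gamma(2)] / det = [(-0.9274)(4.6825) - (-0.9274)(-1.3145)] / 21.06573549 = -5.5616178 / 21.06573549 = -0.264
  phi_hat_2 = [gamma(0) gamma(2) - gamma(1)^2] / det = [(4.6825)(-1.3145) - (-0.9274)^2] / 21.06573549 = -7.01521701 / 21.06573549 = -0.333
So phi_hat = [-0.2640, -0.3330].
Therefore phi_hat_2 = -0.3330.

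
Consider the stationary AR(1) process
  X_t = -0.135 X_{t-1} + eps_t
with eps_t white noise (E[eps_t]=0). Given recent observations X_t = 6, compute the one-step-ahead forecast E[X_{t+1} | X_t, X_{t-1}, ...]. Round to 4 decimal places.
E[X_{t+1} \mid \mathcal F_t] = -0.8100

For an AR(p) model X_t = c + sum_i phi_i X_{t-i} + eps_t, the
one-step-ahead conditional mean is
  E[X_{t+1} | X_t, ...] = c + sum_i phi_i X_{t+1-i}.
Substitute known values:
  E[X_{t+1} | ...] = (-0.135) * (6)
                   = -0.8100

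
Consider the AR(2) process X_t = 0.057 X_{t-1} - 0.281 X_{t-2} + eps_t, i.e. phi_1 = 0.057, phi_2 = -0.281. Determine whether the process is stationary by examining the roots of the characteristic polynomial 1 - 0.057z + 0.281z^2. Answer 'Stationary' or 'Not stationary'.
\text{Stationary}

The AR(p) characteristic polynomial is P(z) = 1 - 0.057z + 0.281z^2.
Stationarity requires all roots to lie outside the unit circle, i.e. |z| > 1 for every root.
Set 1 + (-0.057) z + (0.281) z^2 = 0, i.e. a z^2 + b z + c = 0 with a = 0.281, b = -0.057, c = 1.
Discriminant D = b^2 - 4ac = (-0.057)^2 - 4*(0.281)*1 = 0.003249 - (1.124) = -1.120751.
D < 0, so the roots are the complex-conjugate pair z = (-b +/- i sqrt(-D)) / (2a) = 0.1014 +/- 1.8837i.
For a conjugate pair |z|^2 = z * conj(z) = (product of roots) = c/a = 1/(0.281) = 3.558719, so |z| = sqrt(3.558719) = 1.8865 for both roots.
Moduli of all roots: 1.8865, 1.8865.
All moduli strictly greater than 1? Yes.
Verdict: Stationary.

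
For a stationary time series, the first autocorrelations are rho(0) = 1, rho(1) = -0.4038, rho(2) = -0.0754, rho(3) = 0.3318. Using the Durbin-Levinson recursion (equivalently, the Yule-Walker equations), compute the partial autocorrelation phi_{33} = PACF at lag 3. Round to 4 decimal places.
\phi_{33} = 0.2310

The PACF at lag k is phi_{kk}, the last component of the solution
to the Yule-Walker system G_k phi = r_k where
  (G_k)_{ij} = rho(|i - j|), (r_k)_i = rho(i), i,j = 1..k.
Equivalently, Durbin-Levinson gives phi_{kk} iteratively:
  phi_{11} = rho(1)
  phi_{kk} = [rho(k) - sum_{j=1..k-1} phi_{k-1,j} rho(k-j)]
            / [1 - sum_{j=1..k-1} phi_{k-1,j} rho(j)],
  phi_{k,j} = phi_{k-1,j} - phi_{kk} phi_{k-1,k-j},  j = 1..k-1.
Step k = 1:
  phi_11 = rho(1) = -0.4038.
Step k = 2:
  phi_22 = [rho(2) - phi_11 rho(1)] / [1 - phi_11 rho(1)] = [-0.0754 - (-0.4038)(-0.4038)] / [1 - (-0.4038)(-0.4038)]
         = -0.23845444 / 0.83694556 = -0.28491.
  Update: phi_21 = phi_11 - phi_22 phi_11 = -0.4038 - (-0.28491)(-0.4038) = -0.518847.
Step k = 3:
  phi_33 = [rho(3) - phi_21 rho(2) - phi_22 rho(1)] / [1 - phi_21 rho(1) - phi_22 rho(2)]
    numerator   = 0.3318 - (-0.518847)(-0.0754) - (-0.28491)(-0.4038) = 0.17763216
    denominator = 1 - (-0.518847)(-0.4038) - (-0.28491)(-0.0754) = 0.76900743
  phi_33 = 0.17763216 / 0.76900743 = 0.231.
Therefore phi_{33} = 0.2310.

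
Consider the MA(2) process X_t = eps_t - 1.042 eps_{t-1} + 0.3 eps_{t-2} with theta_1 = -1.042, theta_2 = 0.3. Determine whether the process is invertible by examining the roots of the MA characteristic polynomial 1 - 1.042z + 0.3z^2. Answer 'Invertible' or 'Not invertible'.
\text{Invertible}

The MA(q) characteristic polynomial is P(z) = 1 - 1.042z + 0.3z^2.
Invertibility requires all roots to lie outside the unit circle, i.e. |z| > 1 for every root.
Set 1 + (-1.042) z + (0.3) z^2 = 0, i.e. a z^2 + b z + c = 0 with a = 0.3, b = -1.042, c = 1.
Discriminant D = b^2 - 4ac = (-1.042)^2 - 4*(0.3)*1 = 1.085764 - (1.2) = -0.114236.
D < 0, so the roots are the complex-conjugate pair z = (-b +/- i sqrt(-D)) / (2a) = 1.7367 +/- 0.5633i.
For a conjugate pair |z|^2 = z * conj(z) = (product of roots) = c/a = 1/(0.3) = 3.333333, so |z| = sqrt(3.333333) = 1.8257 for both roots.
Moduli of all roots: 1.8257, 1.8257.
All moduli strictly greater than 1? Yes.
Verdict: Invertible.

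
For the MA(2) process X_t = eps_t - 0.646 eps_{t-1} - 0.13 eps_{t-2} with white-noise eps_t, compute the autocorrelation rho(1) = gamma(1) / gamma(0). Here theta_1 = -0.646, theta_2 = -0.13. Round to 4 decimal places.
\rho(1) = -0.3919

For an MA(q) process with theta_0 = 1, the autocovariance is
  gamma(k) = sigma^2 * sum_{i=0..q-k} theta_i * theta_{i+k},
and rho(k) = gamma(k) / gamma(0). Sigma^2 cancels.
  numerator   = (1)*(-0.646) + (-0.646)*(-0.13) = -0.56202.
  denominator = (1)^2 + (-0.646)^2 + (-0.13)^2 = 1.434216.
  rho(1) = -0.56202 / 1.434216 = -0.3919.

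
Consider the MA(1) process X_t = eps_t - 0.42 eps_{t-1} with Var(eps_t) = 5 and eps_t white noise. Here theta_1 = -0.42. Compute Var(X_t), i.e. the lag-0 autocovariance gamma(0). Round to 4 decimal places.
\gamma(0) = 5.8820

For an MA(q) process X_t = eps_t + sum_i theta_i eps_{t-i} with
Var(eps_t) = sigma^2, the variance is
  gamma(0) = sigma^2 * (1 + sum_i theta_i^2).
  sum_i theta_i^2 = (-0.42)^2 = 0.1764.
  gamma(0) = 5 * (1 + 0.1764) = 5 * 1.1764 = 5.882, which rounds to 5.8820.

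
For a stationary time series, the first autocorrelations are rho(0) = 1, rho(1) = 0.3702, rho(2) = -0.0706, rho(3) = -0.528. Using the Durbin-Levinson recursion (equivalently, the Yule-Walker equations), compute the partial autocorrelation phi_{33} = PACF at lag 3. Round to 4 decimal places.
\phi_{33} = -0.5000

The PACF at lag k is phi_{kk}, the last component of the solution
to the Yule-Walker system G_k phi = r_k where
  (G_k)_{ij} = rho(|i - j|), (r_k)_i = rho(i), i,j = 1..k.
Equivalently, Durbin-Levinson gives phi_{kk} iteratively:
  phi_{11} = rho(1)
  phi_{kk} = [rho(k) - sum_{j=1..k-1} phi_{k-1,j} rho(k-j)]
            / [1 - sum_{j=1..k-1} phi_{k-1,j} rho(j)],
  phi_{k,j} = phi_{k-1,j} - phi_{kk} phi_{k-1,k-j},  j = 1..k-1.
Step k = 1:
  phi_11 = rho(1) = 0.3702.
Step k = 2:
  phi_22 = [rho(2) - phi_11 rho(1)] / [1 - phi_11 rho(1)] = [-0.0706 - (0.3702)(0.3702)] / [1 - (0.3702)(0.3702)]
         = -0.20764804 / 0.86295196 = -0.240625.
  Update: phi_21 = phi_11 - phi_22 phi_11 = 0.3702 - (-0.240625)(0.3702) = 0.459279.
Step k = 3:
  phi_33 = [rho(3) - phi_21 rho(2) - phi_22 rho(1)] / [1 - phi_21 rho(1) - phi_22 rho(2)]
    numerator   = -0.528 - (0.459279)(-0.0706) - (-0.240625)(0.3702) = -0.4064954
    denominator = 1 - (0.459279)(0.3702) - (-0.240625)(-0.0706) = 0.8129866
  phi_33 = -0.4064954 / 0.8129866 = -0.5.
Therefore phi_{33} = -0.5000.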